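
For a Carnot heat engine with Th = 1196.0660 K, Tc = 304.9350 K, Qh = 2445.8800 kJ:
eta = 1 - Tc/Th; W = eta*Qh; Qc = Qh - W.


eta = 1 - 304.9350/1196.0660 = 0.7451
W = 0.7451 * 2445.8800 = 1822.3070 kJ
Qc = 2445.8800 - 1822.3070 = 623.5730 kJ

eta = 74.5052%, W = 1822.3070 kJ, Qc = 623.5730 kJ


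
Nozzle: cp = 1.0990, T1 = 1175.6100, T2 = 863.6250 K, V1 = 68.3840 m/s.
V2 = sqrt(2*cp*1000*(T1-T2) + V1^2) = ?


dT = 311.9850 K
2*cp*1000*dT = 685743.0300
V1^2 = 4676.3715
V2 = sqrt(690419.4015) = 830.9148 m/s

830.9148 m/s


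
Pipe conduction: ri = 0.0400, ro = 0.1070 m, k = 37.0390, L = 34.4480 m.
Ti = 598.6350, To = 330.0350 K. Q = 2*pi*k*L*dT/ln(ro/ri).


dT = 268.6000 K
ln(ro/ri) = 0.9839
Q = 2*pi*37.0390*34.4480*268.6000 / 0.9839 = 2188448.7745 W

2188448.7745 W


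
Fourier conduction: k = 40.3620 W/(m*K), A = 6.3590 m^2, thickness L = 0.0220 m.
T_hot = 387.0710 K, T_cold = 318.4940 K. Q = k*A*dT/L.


dT = 68.5770 K
Q = 40.3620 * 6.3590 * 68.5770 / 0.0220 = 800050.3224 W

800050.3224 W


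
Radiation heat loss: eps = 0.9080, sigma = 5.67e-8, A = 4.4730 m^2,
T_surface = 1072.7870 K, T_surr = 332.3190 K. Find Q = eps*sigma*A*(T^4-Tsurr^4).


T^4 = 1.3245e+12
Tsurr^4 = 1.2196e+10
Q = 0.9080 * 5.67e-8 * 4.4730 * 1.3123e+12 = 302206.8420 W

302206.8420 W


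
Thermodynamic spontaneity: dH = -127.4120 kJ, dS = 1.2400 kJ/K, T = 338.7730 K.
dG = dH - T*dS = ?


T*dS = 338.7730 * 1.2400 = 420.0785 kJ
dG = -127.4120 - 420.0785 = -547.4905 kJ (spontaneous)

dG = -547.4905 kJ, spontaneous


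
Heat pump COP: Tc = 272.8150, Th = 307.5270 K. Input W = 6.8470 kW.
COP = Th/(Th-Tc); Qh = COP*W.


COP = 307.5270 / 34.7120 = 8.8594
Qh = 8.8594 * 6.8470 = 60.6602 kW

COP = 8.8594, Qh = 60.6602 kW


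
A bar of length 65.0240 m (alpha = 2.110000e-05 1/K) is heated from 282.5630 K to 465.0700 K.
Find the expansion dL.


dT = 182.5070 K
dL = 2.110000e-05 * 65.0240 * 182.5070 = 0.250401 m
L_final = 65.274401 m

dL = 0.250401 m


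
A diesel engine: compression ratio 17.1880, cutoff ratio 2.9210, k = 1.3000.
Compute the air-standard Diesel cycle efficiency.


r^(k-1) = 2.3473
rc^k = 4.0289
eta = 0.4833 = 48.3283%

48.3283%


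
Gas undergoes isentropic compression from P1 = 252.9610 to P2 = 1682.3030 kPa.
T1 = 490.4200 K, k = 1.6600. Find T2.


(k-1)/k = 0.3976
(P2/P1)^exp = 2.1240
T2 = 490.4200 * 2.1240 = 1041.6592 K

1041.6592 K


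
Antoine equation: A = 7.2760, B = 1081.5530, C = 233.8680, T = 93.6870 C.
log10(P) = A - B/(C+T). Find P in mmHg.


C+T = 327.5550
B/(C+T) = 3.3019
log10(P) = 7.2760 - 3.3019 = 3.9741
P = 10^3.9741 = 9421.1216 mmHg

9421.1216 mmHg


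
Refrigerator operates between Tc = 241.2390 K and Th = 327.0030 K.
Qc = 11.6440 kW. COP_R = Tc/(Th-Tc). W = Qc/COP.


COP = 241.2390 / 85.7640 = 2.8128
W = 11.6440 / 2.8128 = 4.1396 kW

COP = 2.8128, W = 4.1396 kW


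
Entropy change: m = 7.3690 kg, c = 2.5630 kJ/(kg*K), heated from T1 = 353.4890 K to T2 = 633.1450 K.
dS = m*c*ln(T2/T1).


T2/T1 = 1.7911
ln(T2/T1) = 0.5828
dS = 7.3690 * 2.5630 * 0.5828 = 11.0081 kJ/K

11.0081 kJ/K


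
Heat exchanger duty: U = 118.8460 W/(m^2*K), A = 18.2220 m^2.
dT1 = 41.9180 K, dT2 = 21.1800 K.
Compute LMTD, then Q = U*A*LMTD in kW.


LMTD = 30.3783 K
Q = 118.8460 * 18.2220 * 30.3783 = 65787.6396 W = 65.7876 kW

65.7876 kW


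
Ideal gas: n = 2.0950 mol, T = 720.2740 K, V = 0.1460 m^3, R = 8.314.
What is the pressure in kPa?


P = nRT/V = 2.0950 * 8.314 * 720.2740 / 0.1460
= 12545.6101 / 0.1460 = 85928.8362 Pa = 85.9288 kPa

85.9288 kPa


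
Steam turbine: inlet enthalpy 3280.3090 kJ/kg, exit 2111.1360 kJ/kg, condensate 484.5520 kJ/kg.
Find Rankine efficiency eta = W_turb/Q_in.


W = 1169.1730 kJ/kg
Q_in = 2795.7570 kJ/kg
eta = 0.4182 = 41.8196%

eta = 41.8196%


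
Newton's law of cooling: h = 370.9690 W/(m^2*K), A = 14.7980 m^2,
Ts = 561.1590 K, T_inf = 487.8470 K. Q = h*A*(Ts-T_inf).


dT = 73.3120 K
Q = 370.9690 * 14.7980 * 73.3120 = 402453.5011 W

402453.5011 W


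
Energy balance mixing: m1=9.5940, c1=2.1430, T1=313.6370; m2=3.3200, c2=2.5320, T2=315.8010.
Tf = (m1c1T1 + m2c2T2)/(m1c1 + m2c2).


num = 9103.0575
den = 28.9662
Tf = 314.2650 K

314.2650 K


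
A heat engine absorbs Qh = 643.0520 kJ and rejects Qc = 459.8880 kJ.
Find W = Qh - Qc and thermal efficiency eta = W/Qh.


W = 643.0520 - 459.8880 = 183.1640 kJ
eta = 183.1640 / 643.0520 = 0.2848 = 28.4835%

W = 183.1640 kJ, eta = 28.4835%


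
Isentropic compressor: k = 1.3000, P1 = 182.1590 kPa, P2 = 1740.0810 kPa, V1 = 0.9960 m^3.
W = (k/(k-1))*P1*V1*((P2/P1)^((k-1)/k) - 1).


(k-1)/k = 0.2308
(P2/P1)^exp = 1.6834
W = 4.3333 * 182.1590 * 0.9960 * (1.6834 - 1) = 537.2694 kJ

537.2694 kJ


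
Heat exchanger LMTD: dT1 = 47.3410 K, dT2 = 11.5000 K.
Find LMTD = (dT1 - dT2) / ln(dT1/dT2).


dT1/dT2 = 4.1166
ln(dT1/dT2) = 1.4150
LMTD = 35.8410 / 1.4150 = 25.3288 K

25.3288 K


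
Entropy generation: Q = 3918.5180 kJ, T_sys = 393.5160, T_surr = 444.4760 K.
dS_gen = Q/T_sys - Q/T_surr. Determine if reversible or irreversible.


dS_sys = 3918.5180/393.5160 = 9.9577 kJ/K
dS_surr = -3918.5180/444.4760 = -8.8160 kJ/K
dS_gen = 9.9577 - 8.8160 = 1.1417 kJ/K (irreversible)

dS_gen = 1.1417 kJ/K, irreversible


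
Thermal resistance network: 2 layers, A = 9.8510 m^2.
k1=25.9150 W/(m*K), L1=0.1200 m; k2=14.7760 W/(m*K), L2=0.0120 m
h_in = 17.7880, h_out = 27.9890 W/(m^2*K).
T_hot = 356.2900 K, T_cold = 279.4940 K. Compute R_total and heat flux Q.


R_conv_in = 1/(17.7880*9.8510) = 0.0057
R_1 = 0.1200/(25.9150*9.8510) = 0.0005
R_2 = 0.0120/(14.7760*9.8510) = 8.2441e-05
R_conv_out = 1/(27.9890*9.8510) = 0.0036
R_total = 0.0099 K/W
Q = 76.7960 / 0.0099 = 7768.0245 W

R_total = 0.0099 K/W, Q = 7768.0245 W


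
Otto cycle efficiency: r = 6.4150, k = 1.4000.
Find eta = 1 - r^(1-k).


r^(k-1) = 2.1032
eta = 1 - 1/2.1032 = 0.5245 = 52.4532%

52.4532%


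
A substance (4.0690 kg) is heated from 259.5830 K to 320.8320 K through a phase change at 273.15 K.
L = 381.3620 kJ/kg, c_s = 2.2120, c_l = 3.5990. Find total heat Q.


Q1 (sensible, solid) = 4.0690 * 2.2120 * 13.5670 = 122.1115 kJ
Q2 (latent) = 4.0690 * 381.3620 = 1551.7620 kJ
Q3 (sensible, liquid) = 4.0690 * 3.5990 * 47.6820 = 698.2710 kJ
Q_total = 2372.1445 kJ

2372.1445 kJ


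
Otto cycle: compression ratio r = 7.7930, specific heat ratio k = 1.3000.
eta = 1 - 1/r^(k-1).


r^(k-1) = 1.8514
eta = 1 - 1/1.8514 = 0.4599 = 45.9882%

45.9882%


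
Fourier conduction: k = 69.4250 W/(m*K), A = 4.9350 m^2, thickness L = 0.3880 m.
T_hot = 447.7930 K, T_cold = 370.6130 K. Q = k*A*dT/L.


dT = 77.1800 K
Q = 69.4250 * 4.9350 * 77.1800 / 0.3880 = 68151.6059 W

68151.6059 W


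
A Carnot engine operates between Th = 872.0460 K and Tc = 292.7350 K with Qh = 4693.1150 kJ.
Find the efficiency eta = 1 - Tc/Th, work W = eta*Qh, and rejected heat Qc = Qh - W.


eta = 1 - 292.7350/872.0460 = 0.6643
W = 0.6643 * 4693.1150 = 3117.6946 kJ
Qc = 4693.1150 - 3117.6946 = 1575.4204 kJ

eta = 66.4312%, W = 3117.6946 kJ, Qc = 1575.4204 kJ


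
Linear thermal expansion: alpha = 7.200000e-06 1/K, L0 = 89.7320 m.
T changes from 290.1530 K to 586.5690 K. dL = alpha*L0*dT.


dT = 296.4160 K
dL = 7.200000e-06 * 89.7320 * 296.4160 = 0.191506 m
L_final = 89.923506 m

dL = 0.191506 m


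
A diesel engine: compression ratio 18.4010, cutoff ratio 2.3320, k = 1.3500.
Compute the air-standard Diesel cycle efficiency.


r^(k-1) = 2.7714
rc^k = 3.1364
eta = 0.5713 = 57.1300%

57.1300%


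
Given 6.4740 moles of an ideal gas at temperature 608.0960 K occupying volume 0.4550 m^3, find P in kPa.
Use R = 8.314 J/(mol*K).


P = nRT/V = 6.4740 * 8.314 * 608.0960 / 0.4550
= 32730.6675 / 0.4550 = 71935.5329 Pa = 71.9355 kPa

71.9355 kPa


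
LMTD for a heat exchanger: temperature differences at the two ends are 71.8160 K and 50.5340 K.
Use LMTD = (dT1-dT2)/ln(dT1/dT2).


dT1/dT2 = 1.4211
ln(dT1/dT2) = 0.3515
LMTD = 21.2820 / 0.3515 = 60.5530 K

60.5530 K


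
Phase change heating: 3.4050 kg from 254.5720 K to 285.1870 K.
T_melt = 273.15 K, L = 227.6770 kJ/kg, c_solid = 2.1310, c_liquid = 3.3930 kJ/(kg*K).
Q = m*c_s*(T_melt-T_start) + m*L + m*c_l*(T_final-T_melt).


Q1 (sensible, solid) = 3.4050 * 2.1310 * 18.5780 = 134.8030 kJ
Q2 (latent) = 3.4050 * 227.6770 = 775.2402 kJ
Q3 (sensible, liquid) = 3.4050 * 3.3930 * 12.0370 = 139.0654 kJ
Q_total = 1049.1086 kJ

1049.1086 kJ


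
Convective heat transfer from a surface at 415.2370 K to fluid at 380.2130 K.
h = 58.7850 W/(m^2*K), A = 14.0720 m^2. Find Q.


dT = 35.0240 K
Q = 58.7850 * 14.0720 * 35.0240 = 28972.6415 W

28972.6415 W


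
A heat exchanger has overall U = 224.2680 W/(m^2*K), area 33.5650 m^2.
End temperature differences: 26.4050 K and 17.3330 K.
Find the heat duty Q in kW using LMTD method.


LMTD = 21.5517 K
Q = 224.2680 * 33.5650 * 21.5517 = 162231.6486 W = 162.2316 kW

162.2316 kW


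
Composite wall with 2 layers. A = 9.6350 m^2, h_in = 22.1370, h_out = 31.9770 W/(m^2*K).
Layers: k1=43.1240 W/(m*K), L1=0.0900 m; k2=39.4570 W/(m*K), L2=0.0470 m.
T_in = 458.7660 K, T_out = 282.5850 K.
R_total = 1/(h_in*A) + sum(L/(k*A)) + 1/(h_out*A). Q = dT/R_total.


R_conv_in = 1/(22.1370*9.6350) = 0.0047
R_1 = 0.0900/(43.1240*9.6350) = 0.0002
R_2 = 0.0470/(39.4570*9.6350) = 0.0001
R_conv_out = 1/(31.9770*9.6350) = 0.0032
R_total = 0.0083 K/W
Q = 176.1810 / 0.0083 = 21292.2864 W

R_total = 0.0083 K/W, Q = 21292.2864 W


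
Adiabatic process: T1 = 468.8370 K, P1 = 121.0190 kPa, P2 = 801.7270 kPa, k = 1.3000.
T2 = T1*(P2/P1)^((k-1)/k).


(k-1)/k = 0.2308
(P2/P1)^exp = 1.5470
T2 = 468.8370 * 1.5470 = 725.3094 K

725.3094 K


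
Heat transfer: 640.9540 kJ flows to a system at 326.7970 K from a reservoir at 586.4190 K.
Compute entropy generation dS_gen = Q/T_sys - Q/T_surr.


dS_sys = 640.9540/326.7970 = 1.9613 kJ/K
dS_surr = -640.9540/586.4190 = -1.0930 kJ/K
dS_gen = 1.9613 - 1.0930 = 0.8683 kJ/K (irreversible)

dS_gen = 0.8683 kJ/K, irreversible


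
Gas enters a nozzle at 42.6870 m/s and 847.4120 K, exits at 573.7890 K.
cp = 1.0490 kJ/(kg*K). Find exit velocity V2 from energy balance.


dT = 273.6230 K
2*cp*1000*dT = 574061.0540
V1^2 = 1822.1800
V2 = sqrt(575883.2340) = 758.8697 m/s

758.8697 m/s


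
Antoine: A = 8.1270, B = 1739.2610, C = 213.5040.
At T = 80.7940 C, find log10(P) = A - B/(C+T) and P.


C+T = 294.2980
B/(C+T) = 5.9099
log10(P) = 8.1270 - 5.9099 = 2.2171
P = 10^2.2171 = 164.8681 mmHg

164.8681 mmHg


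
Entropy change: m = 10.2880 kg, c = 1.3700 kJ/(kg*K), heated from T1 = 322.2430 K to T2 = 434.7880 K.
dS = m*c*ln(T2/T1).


T2/T1 = 1.3493
ln(T2/T1) = 0.2996
dS = 10.2880 * 1.3700 * 0.2996 = 4.2221 kJ/K

4.2221 kJ/K


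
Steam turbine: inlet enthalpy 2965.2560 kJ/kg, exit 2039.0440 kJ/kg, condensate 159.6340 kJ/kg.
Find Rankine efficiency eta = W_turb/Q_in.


W = 926.2120 kJ/kg
Q_in = 2805.6220 kJ/kg
eta = 0.3301 = 33.0127%

eta = 33.0127%


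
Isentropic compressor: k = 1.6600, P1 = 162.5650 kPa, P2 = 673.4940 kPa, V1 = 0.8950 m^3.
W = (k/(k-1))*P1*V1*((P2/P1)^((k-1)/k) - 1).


(k-1)/k = 0.3976
(P2/P1)^exp = 1.7597
W = 2.5152 * 162.5650 * 0.8950 * (1.7597 - 1) = 278.0023 kJ

278.0023 kJ


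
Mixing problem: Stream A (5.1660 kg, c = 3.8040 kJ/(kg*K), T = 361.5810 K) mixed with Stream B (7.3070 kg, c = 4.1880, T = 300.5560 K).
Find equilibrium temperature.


num = 16303.1254
den = 50.2532
Tf = 324.4198 K

324.4198 K


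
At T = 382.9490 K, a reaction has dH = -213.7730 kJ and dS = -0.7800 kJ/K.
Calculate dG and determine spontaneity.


T*dS = 382.9490 * -0.7800 = -298.7002 kJ
dG = -213.7730 + 298.7002 = 84.9272 kJ (non-spontaneous)

dG = 84.9272 kJ, non-spontaneous


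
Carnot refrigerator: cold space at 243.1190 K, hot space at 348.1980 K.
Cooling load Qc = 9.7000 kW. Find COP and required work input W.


COP = 243.1190 / 105.0790 = 2.3137
W = 9.7000 / 2.3137 = 4.1925 kW

COP = 2.3137, W = 4.1925 kW


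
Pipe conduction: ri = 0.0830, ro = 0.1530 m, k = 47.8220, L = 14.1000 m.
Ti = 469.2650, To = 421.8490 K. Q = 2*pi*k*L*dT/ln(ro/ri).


dT = 47.4160 K
ln(ro/ri) = 0.6116
Q = 2*pi*47.8220*14.1000*47.4160 / 0.6116 = 328462.7021 W

328462.7021 W


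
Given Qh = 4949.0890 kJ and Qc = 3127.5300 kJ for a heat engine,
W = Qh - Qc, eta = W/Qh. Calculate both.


W = 4949.0890 - 3127.5300 = 1821.5590 kJ
eta = 1821.5590 / 4949.0890 = 0.3681 = 36.8059%

W = 1821.5590 kJ, eta = 36.8059%


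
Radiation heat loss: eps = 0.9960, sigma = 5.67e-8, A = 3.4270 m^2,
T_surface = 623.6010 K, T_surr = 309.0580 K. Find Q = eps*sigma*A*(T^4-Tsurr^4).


T^4 = 1.5123e+11
Tsurr^4 = 9.1235e+09
Q = 0.9960 * 5.67e-8 * 3.4270 * 1.4210e+11 = 27501.6729 W

27501.6729 W


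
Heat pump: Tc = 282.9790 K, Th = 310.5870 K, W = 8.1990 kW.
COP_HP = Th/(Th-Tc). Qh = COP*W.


COP = 310.5870 / 27.6080 = 11.2499
Qh = 11.2499 * 8.1990 = 92.2379 kW

COP = 11.2499, Qh = 92.2379 kW


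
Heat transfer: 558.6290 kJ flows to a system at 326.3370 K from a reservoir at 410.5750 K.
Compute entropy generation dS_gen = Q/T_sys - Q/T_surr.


dS_sys = 558.6290/326.3370 = 1.7118 kJ/K
dS_surr = -558.6290/410.5750 = -1.3606 kJ/K
dS_gen = 1.7118 - 1.3606 = 0.3512 kJ/K (irreversible)

dS_gen = 0.3512 kJ/K, irreversible


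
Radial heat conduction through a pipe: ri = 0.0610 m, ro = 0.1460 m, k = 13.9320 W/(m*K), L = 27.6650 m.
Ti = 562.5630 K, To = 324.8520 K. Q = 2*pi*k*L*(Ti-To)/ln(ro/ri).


dT = 237.7110 K
ln(ro/ri) = 0.8727
Q = 2*pi*13.9320*27.6650*237.7110 / 0.8727 = 659617.2589 W

659617.2589 W


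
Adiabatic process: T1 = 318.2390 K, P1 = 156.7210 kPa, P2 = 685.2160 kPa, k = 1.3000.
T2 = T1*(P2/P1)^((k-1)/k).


(k-1)/k = 0.2308
(P2/P1)^exp = 1.4056
T2 = 318.2390 * 1.4056 = 447.3087 K

447.3087 K


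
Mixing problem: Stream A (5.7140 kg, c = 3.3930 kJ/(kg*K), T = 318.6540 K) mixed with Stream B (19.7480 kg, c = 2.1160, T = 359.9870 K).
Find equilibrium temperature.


num = 21220.6302
den = 61.1744
Tf = 346.8876 K

346.8876 K


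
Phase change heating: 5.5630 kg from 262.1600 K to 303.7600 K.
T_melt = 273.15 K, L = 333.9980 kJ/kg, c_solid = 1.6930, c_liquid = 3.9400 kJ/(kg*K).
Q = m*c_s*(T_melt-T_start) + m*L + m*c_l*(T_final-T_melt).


Q1 (sensible, solid) = 5.5630 * 1.6930 * 10.9900 = 103.5056 kJ
Q2 (latent) = 5.5630 * 333.9980 = 1858.0309 kJ
Q3 (sensible, liquid) = 5.5630 * 3.9400 * 30.6100 = 670.9167 kJ
Q_total = 2632.4532 kJ

2632.4532 kJ


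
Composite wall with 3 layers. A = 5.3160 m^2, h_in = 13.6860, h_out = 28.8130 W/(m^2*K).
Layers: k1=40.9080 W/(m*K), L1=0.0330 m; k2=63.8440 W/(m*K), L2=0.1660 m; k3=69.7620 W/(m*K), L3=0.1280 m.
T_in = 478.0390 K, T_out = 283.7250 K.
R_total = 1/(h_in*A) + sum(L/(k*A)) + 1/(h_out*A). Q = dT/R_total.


R_conv_in = 1/(13.6860*5.3160) = 0.0137
R_1 = 0.0330/(40.9080*5.3160) = 0.0002
R_2 = 0.1660/(63.8440*5.3160) = 0.0005
R_3 = 0.1280/(69.7620*5.3160) = 0.0003
R_conv_out = 1/(28.8130*5.3160) = 0.0065
R_total = 0.0213 K/W
Q = 194.3140 / 0.0213 = 9140.1014 W

R_total = 0.0213 K/W, Q = 9140.1014 W


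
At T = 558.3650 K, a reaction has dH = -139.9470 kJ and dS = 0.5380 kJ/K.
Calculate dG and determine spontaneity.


T*dS = 558.3650 * 0.5380 = 300.4004 kJ
dG = -139.9470 - 300.4004 = -440.3474 kJ (spontaneous)

dG = -440.3474 kJ, spontaneous


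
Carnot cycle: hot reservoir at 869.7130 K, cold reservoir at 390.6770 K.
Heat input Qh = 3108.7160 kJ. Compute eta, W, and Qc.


eta = 1 - 390.6770/869.7130 = 0.5508
W = 0.5508 * 3108.7160 = 1712.2739 kJ
Qc = 3108.7160 - 1712.2739 = 1396.4421 kJ

eta = 55.0798%, W = 1712.2739 kJ, Qc = 1396.4421 kJ


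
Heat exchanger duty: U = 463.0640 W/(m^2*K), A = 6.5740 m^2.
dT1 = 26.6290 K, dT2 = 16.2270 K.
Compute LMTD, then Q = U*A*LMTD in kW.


LMTD = 21.0004 K
Q = 463.0640 * 6.5740 * 21.0004 = 63929.0000 W = 63.9290 kW

63.9290 kW


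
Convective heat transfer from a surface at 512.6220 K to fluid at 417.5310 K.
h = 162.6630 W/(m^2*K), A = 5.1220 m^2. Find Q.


dT = 95.0910 K
Q = 162.6630 * 5.1220 * 95.0910 = 79226.0067 W

79226.0067 W


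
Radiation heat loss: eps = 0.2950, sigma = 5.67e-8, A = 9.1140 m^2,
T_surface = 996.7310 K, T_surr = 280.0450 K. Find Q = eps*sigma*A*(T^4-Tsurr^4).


T^4 = 9.8699e+11
Tsurr^4 = 6.1505e+09
Q = 0.2950 * 5.67e-8 * 9.1140 * 9.8084e+11 = 149524.0824 W

149524.0824 W


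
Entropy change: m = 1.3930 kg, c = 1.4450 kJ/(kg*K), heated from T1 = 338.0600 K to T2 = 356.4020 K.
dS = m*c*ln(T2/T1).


T2/T1 = 1.0543
ln(T2/T1) = 0.0528
dS = 1.3930 * 1.4450 * 0.0528 = 0.1064 kJ/K

0.1064 kJ/K


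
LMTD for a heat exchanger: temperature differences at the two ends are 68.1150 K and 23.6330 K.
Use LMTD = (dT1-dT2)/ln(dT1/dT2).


dT1/dT2 = 2.8822
ln(dT1/dT2) = 1.0586
LMTD = 44.4820 / 1.0586 = 42.0215 K

42.0215 K


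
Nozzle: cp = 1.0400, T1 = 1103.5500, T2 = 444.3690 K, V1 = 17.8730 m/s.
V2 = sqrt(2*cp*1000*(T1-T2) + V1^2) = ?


dT = 659.1810 K
2*cp*1000*dT = 1371096.4800
V1^2 = 319.4441
V2 = sqrt(1371415.9241) = 1171.0747 m/s

1171.0747 m/s


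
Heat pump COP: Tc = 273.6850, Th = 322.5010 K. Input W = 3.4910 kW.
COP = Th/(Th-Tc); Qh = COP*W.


COP = 322.5010 / 48.8160 = 6.6065
Qh = 6.6065 * 3.4910 = 23.0632 kW

COP = 6.6065, Qh = 23.0632 kW


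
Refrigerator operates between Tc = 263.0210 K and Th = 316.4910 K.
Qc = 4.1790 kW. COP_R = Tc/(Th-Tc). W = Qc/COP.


COP = 263.0210 / 53.4700 = 4.9190
W = 4.1790 / 4.9190 = 0.8496 kW

COP = 4.9190, W = 0.8496 kW


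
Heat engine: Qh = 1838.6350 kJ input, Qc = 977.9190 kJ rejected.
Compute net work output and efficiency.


W = 1838.6350 - 977.9190 = 860.7160 kJ
eta = 860.7160 / 1838.6350 = 0.4681 = 46.8128%

W = 860.7160 kJ, eta = 46.8128%


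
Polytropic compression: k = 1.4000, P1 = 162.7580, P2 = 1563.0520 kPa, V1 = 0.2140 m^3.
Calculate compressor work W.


(k-1)/k = 0.2857
(P2/P1)^exp = 1.9085
W = 3.5000 * 162.7580 * 0.2140 * (1.9085 - 1) = 110.7527 kJ

110.7527 kJ


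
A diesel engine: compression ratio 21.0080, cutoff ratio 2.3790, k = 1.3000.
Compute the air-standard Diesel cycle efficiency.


r^(k-1) = 2.4930
rc^k = 3.0854
eta = 0.5334 = 53.3375%

53.3375%


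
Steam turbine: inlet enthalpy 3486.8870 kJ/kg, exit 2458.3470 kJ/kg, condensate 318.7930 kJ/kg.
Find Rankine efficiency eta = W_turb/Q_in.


W = 1028.5400 kJ/kg
Q_in = 3168.0940 kJ/kg
eta = 0.3247 = 32.4656%

eta = 32.4656%


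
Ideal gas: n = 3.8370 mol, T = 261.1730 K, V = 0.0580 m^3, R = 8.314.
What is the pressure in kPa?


P = nRT/V = 3.8370 * 8.314 * 261.1730 / 0.0580
= 8331.6323 / 0.0580 = 143648.8334 Pa = 143.6488 kPa

143.6488 kPa


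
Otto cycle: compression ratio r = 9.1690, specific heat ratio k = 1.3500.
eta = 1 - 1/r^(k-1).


r^(k-1) = 2.1718
eta = 1 - 1/2.1718 = 0.5395 = 53.9545%

53.9545%


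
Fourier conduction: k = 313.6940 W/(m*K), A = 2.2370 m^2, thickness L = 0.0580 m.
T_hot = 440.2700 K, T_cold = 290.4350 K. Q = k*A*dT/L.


dT = 149.8350 K
Q = 313.6940 * 2.2370 * 149.8350 / 0.0580 = 1812831.6496 W

1812831.6496 W


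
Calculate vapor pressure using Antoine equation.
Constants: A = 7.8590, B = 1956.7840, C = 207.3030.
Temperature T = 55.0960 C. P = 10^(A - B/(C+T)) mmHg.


C+T = 262.3990
B/(C+T) = 7.4573
log10(P) = 7.8590 - 7.4573 = 0.4017
P = 10^0.4017 = 2.5218 mmHg

2.5218 mmHg


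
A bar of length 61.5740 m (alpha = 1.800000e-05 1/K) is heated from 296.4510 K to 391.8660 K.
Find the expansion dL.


dT = 95.4150 K
dL = 1.800000e-05 * 61.5740 * 95.4150 = 0.105751 m
L_final = 61.679751 m

dL = 0.105751 m


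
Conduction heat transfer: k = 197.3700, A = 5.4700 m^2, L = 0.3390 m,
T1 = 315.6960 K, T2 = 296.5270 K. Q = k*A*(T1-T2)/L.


dT = 19.1690 K
Q = 197.3700 * 5.4700 * 19.1690 / 0.3390 = 61047.5482 W

61047.5482 W


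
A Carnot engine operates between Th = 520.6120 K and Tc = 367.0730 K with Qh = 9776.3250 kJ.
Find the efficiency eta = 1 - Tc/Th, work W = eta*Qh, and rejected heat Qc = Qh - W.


eta = 1 - 367.0730/520.6120 = 0.2949
W = 0.2949 * 9776.3250 = 2883.2358 kJ
Qc = 9776.3250 - 2883.2358 = 6893.0892 kJ

eta = 29.4920%, W = 2883.2358 kJ, Qc = 6893.0892 kJ


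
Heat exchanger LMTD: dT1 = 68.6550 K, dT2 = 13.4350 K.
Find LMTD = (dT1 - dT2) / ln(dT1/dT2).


dT1/dT2 = 5.1102
ln(dT1/dT2) = 1.6312
LMTD = 55.2200 / 1.6312 = 33.8517 K

33.8517 K


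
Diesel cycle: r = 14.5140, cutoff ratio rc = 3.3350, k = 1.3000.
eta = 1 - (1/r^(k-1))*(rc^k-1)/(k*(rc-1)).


r^(k-1) = 2.2312
rc^k = 4.7866
eta = 0.4409 = 44.0912%

44.0912%


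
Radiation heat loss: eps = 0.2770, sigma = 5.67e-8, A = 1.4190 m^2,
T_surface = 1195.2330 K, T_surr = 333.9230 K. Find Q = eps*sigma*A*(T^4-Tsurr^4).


T^4 = 2.0408e+12
Tsurr^4 = 1.2433e+10
Q = 0.2770 * 5.67e-8 * 1.4190 * 2.0284e+12 = 45206.5764 W

45206.5764 W


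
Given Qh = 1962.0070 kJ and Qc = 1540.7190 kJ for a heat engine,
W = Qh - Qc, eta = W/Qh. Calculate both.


W = 1962.0070 - 1540.7190 = 421.2880 kJ
eta = 421.2880 / 1962.0070 = 0.2147 = 21.4723%

W = 421.2880 kJ, eta = 21.4723%


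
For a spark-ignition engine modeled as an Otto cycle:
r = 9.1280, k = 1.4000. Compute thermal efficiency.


r^(k-1) = 2.4219
eta = 1 - 1/2.4219 = 0.5871 = 58.7095%

58.7095%


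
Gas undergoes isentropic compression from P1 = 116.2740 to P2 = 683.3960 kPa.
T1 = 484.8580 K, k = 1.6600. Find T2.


(k-1)/k = 0.3976
(P2/P1)^exp = 2.0222
T2 = 484.8580 * 2.0222 = 980.4761 K

980.4761 K


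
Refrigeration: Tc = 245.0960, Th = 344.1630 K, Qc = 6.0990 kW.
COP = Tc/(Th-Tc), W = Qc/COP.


COP = 245.0960 / 99.0670 = 2.4740
W = 6.0990 / 2.4740 = 2.4652 kW

COP = 2.4740, W = 2.4652 kW


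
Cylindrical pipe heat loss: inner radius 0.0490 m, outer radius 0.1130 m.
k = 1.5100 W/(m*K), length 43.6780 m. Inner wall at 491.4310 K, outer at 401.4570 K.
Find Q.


dT = 89.9740 K
ln(ro/ri) = 0.8356
Q = 2*pi*1.5100*43.6780*89.9740 / 0.8356 = 44622.6171 W

44622.6171 W


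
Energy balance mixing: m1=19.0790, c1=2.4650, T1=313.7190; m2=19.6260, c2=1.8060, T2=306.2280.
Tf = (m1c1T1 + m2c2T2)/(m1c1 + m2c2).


num = 25608.2369
den = 82.4743
Tf = 310.4996 K

310.4996 K


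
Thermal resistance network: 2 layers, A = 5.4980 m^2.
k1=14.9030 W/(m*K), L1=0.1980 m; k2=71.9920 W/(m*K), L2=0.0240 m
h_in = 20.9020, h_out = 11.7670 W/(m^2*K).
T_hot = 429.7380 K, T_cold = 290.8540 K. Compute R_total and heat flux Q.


R_conv_in = 1/(20.9020*5.4980) = 0.0087
R_1 = 0.1980/(14.9030*5.4980) = 0.0024
R_2 = 0.0240/(71.9920*5.4980) = 6.0635e-05
R_conv_out = 1/(11.7670*5.4980) = 0.0155
R_total = 0.0266 K/W
Q = 138.8840 / 0.0266 = 5214.1357 W

R_total = 0.0266 K/W, Q = 5214.1357 W


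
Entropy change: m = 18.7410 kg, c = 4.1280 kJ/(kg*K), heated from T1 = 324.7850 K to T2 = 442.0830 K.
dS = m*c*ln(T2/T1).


T2/T1 = 1.3612
ln(T2/T1) = 0.3083
dS = 18.7410 * 4.1280 * 0.3083 = 23.8536 kJ/K

23.8536 kJ/K


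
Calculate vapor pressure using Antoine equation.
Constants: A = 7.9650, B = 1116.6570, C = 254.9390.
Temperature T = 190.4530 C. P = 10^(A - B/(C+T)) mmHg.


C+T = 445.3920
B/(C+T) = 2.5071
log10(P) = 7.9650 - 2.5071 = 5.4579
P = 10^5.4579 = 286990.1278 mmHg

286990.1278 mmHg


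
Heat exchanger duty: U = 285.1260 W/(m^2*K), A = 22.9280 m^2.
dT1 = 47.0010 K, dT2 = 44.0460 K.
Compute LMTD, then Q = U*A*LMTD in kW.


LMTD = 45.5075 K
Q = 285.1260 * 22.9280 * 45.5075 = 297499.3887 W = 297.4994 kW

297.4994 kW


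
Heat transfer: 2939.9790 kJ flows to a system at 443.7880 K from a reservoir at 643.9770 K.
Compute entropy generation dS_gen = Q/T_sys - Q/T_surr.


dS_sys = 2939.9790/443.7880 = 6.6247 kJ/K
dS_surr = -2939.9790/643.9770 = -4.5653 kJ/K
dS_gen = 6.6247 - 4.5653 = 2.0594 kJ/K (irreversible)

dS_gen = 2.0594 kJ/K, irreversible


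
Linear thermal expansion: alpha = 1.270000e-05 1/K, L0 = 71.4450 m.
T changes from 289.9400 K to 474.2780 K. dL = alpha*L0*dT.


dT = 184.3380 K
dL = 1.270000e-05 * 71.4450 * 184.3380 = 0.167259 m
L_final = 71.612259 m

dL = 0.167259 m


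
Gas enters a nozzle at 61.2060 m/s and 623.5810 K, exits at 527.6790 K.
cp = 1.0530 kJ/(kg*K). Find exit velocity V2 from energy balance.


dT = 95.9020 K
2*cp*1000*dT = 201969.6120
V1^2 = 3746.1744
V2 = sqrt(205715.7864) = 453.5590 m/s

453.5590 m/s


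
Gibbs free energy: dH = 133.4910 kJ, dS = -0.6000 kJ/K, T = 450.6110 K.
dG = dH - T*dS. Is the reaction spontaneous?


T*dS = 450.6110 * -0.6000 = -270.3666 kJ
dG = 133.4910 + 270.3666 = 403.8576 kJ (non-spontaneous)

dG = 403.8576 kJ, non-spontaneous


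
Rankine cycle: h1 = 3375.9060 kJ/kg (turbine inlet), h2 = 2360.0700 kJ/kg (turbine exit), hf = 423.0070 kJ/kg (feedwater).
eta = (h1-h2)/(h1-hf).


W = 1015.8360 kJ/kg
Q_in = 2952.8990 kJ/kg
eta = 0.3440 = 34.4013%

eta = 34.4013%


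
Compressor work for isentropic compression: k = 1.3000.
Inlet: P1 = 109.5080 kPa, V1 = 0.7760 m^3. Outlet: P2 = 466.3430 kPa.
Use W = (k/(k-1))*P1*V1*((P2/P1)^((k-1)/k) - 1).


(k-1)/k = 0.2308
(P2/P1)^exp = 1.3971
W = 4.3333 * 109.5080 * 0.7760 * (1.3971 - 1) = 146.2114 kJ

146.2114 kJ


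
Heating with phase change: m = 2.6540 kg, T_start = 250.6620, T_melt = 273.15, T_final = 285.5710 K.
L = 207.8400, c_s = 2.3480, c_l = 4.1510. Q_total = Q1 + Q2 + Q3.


Q1 (sensible, solid) = 2.6540 * 2.3480 * 22.4880 = 140.1360 kJ
Q2 (latent) = 2.6540 * 207.8400 = 551.6074 kJ
Q3 (sensible, liquid) = 2.6540 * 4.1510 * 12.4210 = 136.8391 kJ
Q_total = 828.5825 kJ

828.5825 kJ


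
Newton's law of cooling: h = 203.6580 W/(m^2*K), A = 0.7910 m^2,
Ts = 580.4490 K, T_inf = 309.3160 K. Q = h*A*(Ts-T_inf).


dT = 271.1330 K
Q = 203.6580 * 0.7910 * 271.1330 = 43677.7580 W

43677.7580 W


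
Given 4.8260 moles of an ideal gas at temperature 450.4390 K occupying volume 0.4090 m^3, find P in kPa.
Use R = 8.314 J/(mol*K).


P = nRT/V = 4.8260 * 8.314 * 450.4390 / 0.4090
= 18073.1280 / 0.4090 = 44188.5769 Pa = 44.1886 kPa

44.1886 kPa


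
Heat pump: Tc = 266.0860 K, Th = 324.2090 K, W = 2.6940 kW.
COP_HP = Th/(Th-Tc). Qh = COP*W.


COP = 324.2090 / 58.1230 = 5.5780
Qh = 5.5780 * 2.6940 = 15.0271 kW

COP = 5.5780, Qh = 15.0271 kW


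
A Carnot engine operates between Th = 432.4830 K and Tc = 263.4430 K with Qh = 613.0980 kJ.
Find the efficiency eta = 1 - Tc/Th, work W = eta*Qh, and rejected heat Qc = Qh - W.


eta = 1 - 263.4430/432.4830 = 0.3909
W = 0.3909 * 613.0980 = 239.6351 kJ
Qc = 613.0980 - 239.6351 = 373.4629 kJ

eta = 39.0859%, W = 239.6351 kJ, Qc = 373.4629 kJ


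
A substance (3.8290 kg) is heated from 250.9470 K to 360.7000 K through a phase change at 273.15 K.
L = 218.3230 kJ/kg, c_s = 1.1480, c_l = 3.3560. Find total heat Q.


Q1 (sensible, solid) = 3.8290 * 1.1480 * 22.2030 = 97.5975 kJ
Q2 (latent) = 3.8290 * 218.3230 = 835.9588 kJ
Q3 (sensible, liquid) = 3.8290 * 3.3560 * 87.5500 = 1125.0284 kJ
Q_total = 2058.5847 kJ

2058.5847 kJ


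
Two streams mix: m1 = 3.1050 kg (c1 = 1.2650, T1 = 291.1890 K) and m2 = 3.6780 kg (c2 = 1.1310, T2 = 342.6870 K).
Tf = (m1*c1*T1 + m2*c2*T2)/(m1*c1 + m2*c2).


num = 2569.2550
den = 8.0876
Tf = 317.6766 K

317.6766 K


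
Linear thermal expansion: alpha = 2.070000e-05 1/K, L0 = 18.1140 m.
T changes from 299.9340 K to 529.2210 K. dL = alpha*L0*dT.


dT = 229.2870 K
dL = 2.070000e-05 * 18.1140 * 229.2870 = 0.085973 m
L_final = 18.199973 m

dL = 0.085973 m


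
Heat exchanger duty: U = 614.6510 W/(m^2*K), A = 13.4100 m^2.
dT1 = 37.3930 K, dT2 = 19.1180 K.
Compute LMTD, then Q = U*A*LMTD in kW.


LMTD = 27.2414 K
Q = 614.6510 * 13.4100 * 27.2414 = 224536.6539 W = 224.5367 kW

224.5367 kW


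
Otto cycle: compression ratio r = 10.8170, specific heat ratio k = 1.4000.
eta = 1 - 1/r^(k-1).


r^(k-1) = 2.5920
eta = 1 - 1/2.5920 = 0.6142 = 61.4204%

61.4204%


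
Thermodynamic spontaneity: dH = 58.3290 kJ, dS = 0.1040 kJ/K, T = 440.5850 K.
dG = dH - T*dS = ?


T*dS = 440.5850 * 0.1040 = 45.8208 kJ
dG = 58.3290 - 45.8208 = 12.5082 kJ (non-spontaneous)

dG = 12.5082 kJ, non-spontaneous


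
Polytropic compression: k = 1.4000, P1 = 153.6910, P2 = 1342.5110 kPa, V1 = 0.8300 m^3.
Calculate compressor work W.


(k-1)/k = 0.2857
(P2/P1)^exp = 1.8575
W = 3.5000 * 153.6910 * 0.8300 * (1.8575 - 1) = 382.8602 kJ

382.8602 kJ


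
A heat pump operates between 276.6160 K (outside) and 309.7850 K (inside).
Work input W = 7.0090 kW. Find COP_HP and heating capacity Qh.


COP = 309.7850 / 33.1690 = 9.3396
Qh = 9.3396 * 7.0090 = 65.4612 kW

COP = 9.3396, Qh = 65.4612 kW


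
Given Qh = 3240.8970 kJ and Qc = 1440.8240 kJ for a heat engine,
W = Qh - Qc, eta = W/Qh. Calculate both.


W = 3240.8970 - 1440.8240 = 1800.0730 kJ
eta = 1800.0730 / 3240.8970 = 0.5554 = 55.5424%

W = 1800.0730 kJ, eta = 55.5424%


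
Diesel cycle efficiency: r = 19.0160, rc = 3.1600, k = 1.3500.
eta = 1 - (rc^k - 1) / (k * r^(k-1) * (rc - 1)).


r^(k-1) = 2.8034
rc^k = 4.7269
eta = 0.5441 = 54.4100%

54.4100%


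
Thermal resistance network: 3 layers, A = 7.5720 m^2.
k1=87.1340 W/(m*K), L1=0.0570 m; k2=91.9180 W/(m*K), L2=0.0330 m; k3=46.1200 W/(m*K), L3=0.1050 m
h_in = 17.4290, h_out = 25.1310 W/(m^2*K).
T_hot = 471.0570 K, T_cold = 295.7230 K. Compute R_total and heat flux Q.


R_conv_in = 1/(17.4290*7.5720) = 0.0076
R_1 = 0.0570/(87.1340*7.5720) = 8.6393e-05
R_2 = 0.0330/(91.9180*7.5720) = 4.7414e-05
R_3 = 0.1050/(46.1200*7.5720) = 0.0003
R_conv_out = 1/(25.1310*7.5720) = 0.0053
R_total = 0.0133 K/W
Q = 175.3340 / 0.0133 = 13215.8964 W

R_total = 0.0133 K/W, Q = 13215.8964 W


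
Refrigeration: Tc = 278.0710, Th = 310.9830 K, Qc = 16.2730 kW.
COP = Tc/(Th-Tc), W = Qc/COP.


COP = 278.0710 / 32.9120 = 8.4489
W = 16.2730 / 8.4489 = 1.9260 kW

COP = 8.4489, W = 1.9260 kW


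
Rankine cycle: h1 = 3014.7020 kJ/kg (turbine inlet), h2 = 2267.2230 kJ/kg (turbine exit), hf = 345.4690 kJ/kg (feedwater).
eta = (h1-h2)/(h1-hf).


W = 747.4790 kJ/kg
Q_in = 2669.2330 kJ/kg
eta = 0.2800 = 28.0035%

eta = 28.0035%


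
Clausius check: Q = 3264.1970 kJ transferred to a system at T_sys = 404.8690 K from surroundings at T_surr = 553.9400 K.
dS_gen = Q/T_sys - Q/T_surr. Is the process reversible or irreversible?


dS_sys = 3264.1970/404.8690 = 8.0624 kJ/K
dS_surr = -3264.1970/553.9400 = -5.8927 kJ/K
dS_gen = 8.0624 - 5.8927 = 2.1697 kJ/K (irreversible)

dS_gen = 2.1697 kJ/K, irreversible


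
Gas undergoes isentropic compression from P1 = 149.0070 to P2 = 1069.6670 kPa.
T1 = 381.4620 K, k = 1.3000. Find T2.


(k-1)/k = 0.2308
(P2/P1)^exp = 1.5760
T2 = 381.4620 * 1.5760 = 601.1729 K

601.1729 K


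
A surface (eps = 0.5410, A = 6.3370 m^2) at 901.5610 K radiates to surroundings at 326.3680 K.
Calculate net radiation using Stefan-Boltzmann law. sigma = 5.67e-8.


T^4 = 6.6066e+11
Tsurr^4 = 1.1346e+10
Q = 0.5410 * 5.67e-8 * 6.3370 * 6.4932e+11 = 126218.0635 W

126218.0635 W


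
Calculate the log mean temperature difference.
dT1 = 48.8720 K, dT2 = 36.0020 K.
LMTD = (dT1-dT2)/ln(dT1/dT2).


dT1/dT2 = 1.3575
ln(dT1/dT2) = 0.3056
LMTD = 12.8700 / 0.3056 = 42.1097 K

42.1097 K


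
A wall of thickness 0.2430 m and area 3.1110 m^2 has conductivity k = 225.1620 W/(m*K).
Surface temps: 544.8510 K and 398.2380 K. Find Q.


dT = 146.6130 K
Q = 225.1620 * 3.1110 * 146.6130 / 0.2430 = 422630.9670 W

422630.9670 W


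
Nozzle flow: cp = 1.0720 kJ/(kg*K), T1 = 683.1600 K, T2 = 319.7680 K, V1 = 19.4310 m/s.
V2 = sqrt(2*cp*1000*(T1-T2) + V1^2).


dT = 363.3920 K
2*cp*1000*dT = 779112.4480
V1^2 = 377.5638
V2 = sqrt(779490.0118) = 882.8873 m/s

882.8873 m/s


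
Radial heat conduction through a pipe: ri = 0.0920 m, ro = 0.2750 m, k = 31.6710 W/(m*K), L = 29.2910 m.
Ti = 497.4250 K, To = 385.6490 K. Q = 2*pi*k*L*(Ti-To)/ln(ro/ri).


dT = 111.7760 K
ln(ro/ri) = 1.0950
Q = 2*pi*31.6710*29.2910*111.7760 / 1.0950 = 595000.3496 W

595000.3496 W


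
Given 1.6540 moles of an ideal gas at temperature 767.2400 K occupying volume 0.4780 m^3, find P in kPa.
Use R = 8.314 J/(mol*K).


P = nRT/V = 1.6540 * 8.314 * 767.2400 / 0.4780
= 10550.5904 / 0.4780 = 22072.3648 Pa = 22.0724 kPa

22.0724 kPa


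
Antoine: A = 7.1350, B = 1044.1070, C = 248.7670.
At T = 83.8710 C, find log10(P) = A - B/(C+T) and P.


C+T = 332.6380
B/(C+T) = 3.1389
log10(P) = 7.1350 - 3.1389 = 3.9961
P = 10^3.9961 = 9911.3159 mmHg

9911.3159 mmHg


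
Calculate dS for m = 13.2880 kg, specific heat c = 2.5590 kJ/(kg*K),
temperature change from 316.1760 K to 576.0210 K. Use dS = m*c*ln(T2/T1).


T2/T1 = 1.8218
ln(T2/T1) = 0.5998
dS = 13.2880 * 2.5590 * 0.5998 = 20.3971 kJ/K

20.3971 kJ/K


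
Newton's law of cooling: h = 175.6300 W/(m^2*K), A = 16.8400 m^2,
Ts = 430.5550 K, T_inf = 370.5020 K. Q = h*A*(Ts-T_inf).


dT = 60.0530 K
Q = 175.6300 * 16.8400 * 60.0530 = 177613.3053 W

177613.3053 W


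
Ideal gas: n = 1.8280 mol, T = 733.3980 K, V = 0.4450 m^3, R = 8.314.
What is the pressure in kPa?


P = nRT/V = 1.8280 * 8.314 * 733.3980 / 0.4450
= 11146.1769 / 0.4450 = 25047.5886 Pa = 25.0476 kPa

25.0476 kPa


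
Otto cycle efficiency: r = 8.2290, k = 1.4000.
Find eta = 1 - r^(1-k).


r^(k-1) = 2.3235
eta = 1 - 1/2.3235 = 0.5696 = 56.9611%

56.9611%


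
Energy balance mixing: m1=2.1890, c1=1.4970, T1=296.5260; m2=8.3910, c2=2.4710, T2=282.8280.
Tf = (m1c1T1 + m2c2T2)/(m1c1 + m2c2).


num = 6835.8971
den = 24.0111
Tf = 284.6974 K

284.6974 K


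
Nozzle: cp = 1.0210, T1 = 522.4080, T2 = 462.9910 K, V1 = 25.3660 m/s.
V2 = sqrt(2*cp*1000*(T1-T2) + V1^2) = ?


dT = 59.4170 K
2*cp*1000*dT = 121329.5140
V1^2 = 643.4340
V2 = sqrt(121972.9480) = 349.2463 m/s

349.2463 m/s


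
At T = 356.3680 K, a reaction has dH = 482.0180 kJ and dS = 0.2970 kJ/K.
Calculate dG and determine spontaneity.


T*dS = 356.3680 * 0.2970 = 105.8413 kJ
dG = 482.0180 - 105.8413 = 376.1767 kJ (non-spontaneous)

dG = 376.1767 kJ, non-spontaneous


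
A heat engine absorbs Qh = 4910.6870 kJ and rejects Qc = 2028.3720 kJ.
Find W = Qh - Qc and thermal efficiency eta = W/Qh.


W = 4910.6870 - 2028.3720 = 2882.3150 kJ
eta = 2882.3150 / 4910.6870 = 0.5869 = 58.6947%

W = 2882.3150 kJ, eta = 58.6947%


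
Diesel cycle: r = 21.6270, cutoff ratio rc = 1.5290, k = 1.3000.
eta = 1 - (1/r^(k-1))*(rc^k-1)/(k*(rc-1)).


r^(k-1) = 2.5148
rc^k = 1.7367
eta = 0.5740 = 57.4005%

57.4005%


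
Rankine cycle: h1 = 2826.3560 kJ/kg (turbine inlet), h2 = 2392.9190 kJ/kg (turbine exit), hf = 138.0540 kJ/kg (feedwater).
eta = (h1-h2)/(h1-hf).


W = 433.4370 kJ/kg
Q_in = 2688.3020 kJ/kg
eta = 0.1612 = 16.1231%

eta = 16.1231%


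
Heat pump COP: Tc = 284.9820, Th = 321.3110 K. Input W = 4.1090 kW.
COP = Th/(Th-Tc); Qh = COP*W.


COP = 321.3110 / 36.3290 = 8.8445
Qh = 8.8445 * 4.1090 = 36.3420 kW

COP = 8.8445, Qh = 36.3420 kW


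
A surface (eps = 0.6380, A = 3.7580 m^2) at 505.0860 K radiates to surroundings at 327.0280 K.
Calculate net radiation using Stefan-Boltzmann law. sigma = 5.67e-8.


T^4 = 6.5082e+10
Tsurr^4 = 1.1438e+10
Q = 0.6380 * 5.67e-8 * 3.7580 * 5.3644e+10 = 7292.6336 W

7292.6336 W


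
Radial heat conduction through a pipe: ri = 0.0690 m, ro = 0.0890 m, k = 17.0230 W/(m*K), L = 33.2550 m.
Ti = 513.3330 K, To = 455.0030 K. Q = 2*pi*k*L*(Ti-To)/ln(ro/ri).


dT = 58.3300 K
ln(ro/ri) = 0.2545
Q = 2*pi*17.0230*33.2550*58.3300 / 0.2545 = 815128.6327 W

815128.6327 W


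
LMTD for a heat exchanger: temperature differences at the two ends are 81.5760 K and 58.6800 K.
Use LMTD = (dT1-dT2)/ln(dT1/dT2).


dT1/dT2 = 1.3902
ln(dT1/dT2) = 0.3294
LMTD = 22.8960 / 0.3294 = 69.5006 K

69.5006 K


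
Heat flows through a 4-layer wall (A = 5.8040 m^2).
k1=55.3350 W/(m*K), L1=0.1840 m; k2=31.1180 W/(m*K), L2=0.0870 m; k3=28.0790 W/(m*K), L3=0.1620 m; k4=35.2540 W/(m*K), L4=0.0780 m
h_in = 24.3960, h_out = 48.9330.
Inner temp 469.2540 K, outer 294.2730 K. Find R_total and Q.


R_conv_in = 1/(24.3960*5.8040) = 0.0071
R_1 = 0.1840/(55.3350*5.8040) = 0.0006
R_2 = 0.0870/(31.1180*5.8040) = 0.0005
R_3 = 0.1620/(28.0790*5.8040) = 0.0010
R_4 = 0.0780/(35.2540*5.8040) = 0.0004
R_conv_out = 1/(48.9330*5.8040) = 0.0035
R_total = 0.0130 K/W
Q = 174.9810 / 0.0130 = 13446.2845 W

R_total = 0.0130 K/W, Q = 13446.2845 W


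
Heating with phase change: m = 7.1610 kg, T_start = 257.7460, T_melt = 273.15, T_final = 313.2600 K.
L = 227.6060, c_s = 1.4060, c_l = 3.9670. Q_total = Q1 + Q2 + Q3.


Q1 (sensible, solid) = 7.1610 * 1.4060 * 15.4040 = 155.0931 kJ
Q2 (latent) = 7.1610 * 227.6060 = 1629.8866 kJ
Q3 (sensible, liquid) = 7.1610 * 3.9670 * 40.1100 = 1139.4323 kJ
Q_total = 2924.4120 kJ

2924.4120 kJ


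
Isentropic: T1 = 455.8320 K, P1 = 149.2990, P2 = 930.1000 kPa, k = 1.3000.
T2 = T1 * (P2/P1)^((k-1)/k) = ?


(k-1)/k = 0.2308
(P2/P1)^exp = 1.5252
T2 = 455.8320 * 1.5252 = 695.2559 K

695.2559 K


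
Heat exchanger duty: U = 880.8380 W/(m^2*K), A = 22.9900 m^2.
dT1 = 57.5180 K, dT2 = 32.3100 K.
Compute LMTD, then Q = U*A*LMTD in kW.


LMTD = 43.7092 K
Q = 880.8380 * 22.9900 * 43.7092 = 885130.9274 W = 885.1309 kW

885.1309 kW


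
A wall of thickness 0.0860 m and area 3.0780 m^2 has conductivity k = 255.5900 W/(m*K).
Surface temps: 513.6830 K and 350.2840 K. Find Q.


dT = 163.3990 K
Q = 255.5900 * 3.0780 * 163.3990 / 0.0860 = 1494732.2903 W

1494732.2903 W


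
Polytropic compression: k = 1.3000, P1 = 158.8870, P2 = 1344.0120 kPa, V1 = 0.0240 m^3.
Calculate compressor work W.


(k-1)/k = 0.2308
(P2/P1)^exp = 1.6368
W = 4.3333 * 158.8870 * 0.0240 * (1.6368 - 1) = 10.5226 kJ

10.5226 kJ


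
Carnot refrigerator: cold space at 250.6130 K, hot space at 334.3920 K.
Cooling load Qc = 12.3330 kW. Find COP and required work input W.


COP = 250.6130 / 83.7790 = 2.9914
W = 12.3330 / 2.9914 = 4.1229 kW

COP = 2.9914, W = 4.1229 kW


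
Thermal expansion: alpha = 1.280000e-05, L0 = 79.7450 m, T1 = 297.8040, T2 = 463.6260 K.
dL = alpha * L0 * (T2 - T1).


dT = 165.8220 K
dL = 1.280000e-05 * 79.7450 * 165.8220 = 0.169260 m
L_final = 79.914260 m

dL = 0.169260 m


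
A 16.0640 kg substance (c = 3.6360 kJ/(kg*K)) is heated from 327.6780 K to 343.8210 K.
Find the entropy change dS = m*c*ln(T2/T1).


T2/T1 = 1.0493
ln(T2/T1) = 0.0481
dS = 16.0640 * 3.6360 * 0.0481 = 2.8089 kJ/K

2.8089 kJ/K


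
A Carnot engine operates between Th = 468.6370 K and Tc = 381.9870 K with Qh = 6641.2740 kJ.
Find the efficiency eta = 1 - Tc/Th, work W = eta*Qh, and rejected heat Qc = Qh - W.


eta = 1 - 381.9870/468.6370 = 0.1849
W = 0.1849 * 6641.2740 = 1227.9577 kJ
Qc = 6641.2740 - 1227.9577 = 5413.3163 kJ

eta = 18.4898%, W = 1227.9577 kJ, Qc = 5413.3163 kJ


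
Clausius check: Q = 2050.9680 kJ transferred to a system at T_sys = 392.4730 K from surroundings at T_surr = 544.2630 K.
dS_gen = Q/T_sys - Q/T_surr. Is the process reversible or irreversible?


dS_sys = 2050.9680/392.4730 = 5.2258 kJ/K
dS_surr = -2050.9680/544.2630 = -3.7683 kJ/K
dS_gen = 5.2258 - 3.7683 = 1.4574 kJ/K (irreversible)

dS_gen = 1.4574 kJ/K, irreversible


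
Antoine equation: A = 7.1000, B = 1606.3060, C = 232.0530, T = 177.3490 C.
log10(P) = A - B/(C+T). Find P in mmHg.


C+T = 409.4020
B/(C+T) = 3.9235
log10(P) = 7.1000 - 3.9235 = 3.1765
P = 10^3.1765 = 1501.2667 mmHg

1501.2667 mmHg


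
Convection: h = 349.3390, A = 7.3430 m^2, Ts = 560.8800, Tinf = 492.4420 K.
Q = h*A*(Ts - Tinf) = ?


dT = 68.4380 K
Q = 349.3390 * 7.3430 * 68.4380 = 175556.9028 W

175556.9028 W


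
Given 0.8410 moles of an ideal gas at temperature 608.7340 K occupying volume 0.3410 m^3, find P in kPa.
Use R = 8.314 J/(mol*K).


P = nRT/V = 0.8410 * 8.314 * 608.7340 / 0.3410
= 4256.3132 / 0.3410 = 12481.8568 Pa = 12.4819 kPa

12.4819 kPa


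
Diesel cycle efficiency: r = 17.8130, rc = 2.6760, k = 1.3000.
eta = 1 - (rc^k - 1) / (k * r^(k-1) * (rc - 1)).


r^(k-1) = 2.3726
rc^k = 3.5953
eta = 0.4980 = 49.7953%

49.7953%


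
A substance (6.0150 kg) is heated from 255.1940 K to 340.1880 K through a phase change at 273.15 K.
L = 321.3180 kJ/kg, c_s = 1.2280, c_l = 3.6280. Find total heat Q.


Q1 (sensible, solid) = 6.0150 * 1.2280 * 17.9560 = 132.6306 kJ
Q2 (latent) = 6.0150 * 321.3180 = 1932.7278 kJ
Q3 (sensible, liquid) = 6.0150 * 3.6280 * 67.0380 = 1462.9314 kJ
Q_total = 3528.2897 kJ

3528.2897 kJ
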